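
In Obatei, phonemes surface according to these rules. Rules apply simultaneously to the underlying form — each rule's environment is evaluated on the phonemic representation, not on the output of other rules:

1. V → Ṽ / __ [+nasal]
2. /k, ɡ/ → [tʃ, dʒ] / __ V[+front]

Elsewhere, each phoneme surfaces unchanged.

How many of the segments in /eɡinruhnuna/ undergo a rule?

Segments that undergo a rule: /ɡ/ → [dʒ] (rule 2); /i/ → [ĩ] (rule 1); /u/ → [ũ] (rule 1).
All other segments surface unchanged.

3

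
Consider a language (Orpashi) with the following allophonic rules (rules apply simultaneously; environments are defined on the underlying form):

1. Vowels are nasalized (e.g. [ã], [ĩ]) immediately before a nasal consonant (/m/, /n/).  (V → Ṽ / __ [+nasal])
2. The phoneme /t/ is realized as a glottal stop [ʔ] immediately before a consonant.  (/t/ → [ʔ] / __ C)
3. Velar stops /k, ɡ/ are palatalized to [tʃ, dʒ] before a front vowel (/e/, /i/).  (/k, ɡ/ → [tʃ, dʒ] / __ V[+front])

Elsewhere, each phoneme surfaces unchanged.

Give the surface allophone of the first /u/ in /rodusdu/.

/u/ (between /d/ and /s/) is in the target of rule 1 but the environment (before a nasal consonant) is not met → [u].

[u]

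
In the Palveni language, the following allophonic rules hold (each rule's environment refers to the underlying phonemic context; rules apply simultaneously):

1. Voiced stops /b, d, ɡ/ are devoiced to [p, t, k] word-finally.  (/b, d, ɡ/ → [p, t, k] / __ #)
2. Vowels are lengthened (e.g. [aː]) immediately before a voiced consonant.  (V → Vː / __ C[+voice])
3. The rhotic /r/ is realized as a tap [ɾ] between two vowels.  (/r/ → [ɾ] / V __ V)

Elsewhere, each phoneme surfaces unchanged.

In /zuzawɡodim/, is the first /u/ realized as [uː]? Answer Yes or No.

Yes

/u/ (between /z/ and /z/): before a voiced consonant, so rule 2 applies → [uː].
The actual realization is [uː], which matches [uː].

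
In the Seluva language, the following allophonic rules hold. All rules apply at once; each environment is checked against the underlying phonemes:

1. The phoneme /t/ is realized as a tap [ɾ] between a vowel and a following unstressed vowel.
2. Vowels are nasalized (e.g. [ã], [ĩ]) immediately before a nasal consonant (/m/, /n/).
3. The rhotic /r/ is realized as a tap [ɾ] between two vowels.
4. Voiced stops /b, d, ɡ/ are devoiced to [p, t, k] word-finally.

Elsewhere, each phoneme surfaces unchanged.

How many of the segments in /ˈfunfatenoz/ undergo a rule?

3

Segments that undergo a rule: /u/ → [ũ] (rule 2); /t/ → [ɾ] (rule 1); /e/ → [ẽ] (rule 2).
All other segments surface unchanged.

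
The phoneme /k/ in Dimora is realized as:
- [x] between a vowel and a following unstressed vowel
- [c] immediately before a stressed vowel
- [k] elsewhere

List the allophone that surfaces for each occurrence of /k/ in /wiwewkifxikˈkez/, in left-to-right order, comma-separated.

Occurrence 1 (position 6): no conditioning environment matches → elsewhere allophone [k].
Occurrence 2 (position 11): no conditioning environment matches → elsewhere allophone [k].
Occurrence 3 (position 12): immediately before a stressed vowel → [c].

[k], [k], [c]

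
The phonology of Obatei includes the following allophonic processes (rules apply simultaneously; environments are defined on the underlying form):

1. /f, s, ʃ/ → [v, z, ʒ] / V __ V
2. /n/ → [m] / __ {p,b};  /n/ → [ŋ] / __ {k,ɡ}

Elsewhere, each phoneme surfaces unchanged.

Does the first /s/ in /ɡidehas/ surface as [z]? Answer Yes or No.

No

/s/ (word-final) is in the target of rule 1 but the environment (between two vowels) is not met → [s].
The actual realization is [s], not [z].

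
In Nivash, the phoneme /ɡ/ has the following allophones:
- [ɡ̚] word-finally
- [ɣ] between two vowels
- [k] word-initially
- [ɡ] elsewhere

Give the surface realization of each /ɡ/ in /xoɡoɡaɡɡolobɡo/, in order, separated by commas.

[ɣ], [ɣ], [ɡ], [ɡ], [ɡ]

Occurrence 1 (position 3): between two vowels → [ɣ].
Occurrence 2 (position 5): between two vowels → [ɣ].
Occurrence 3 (position 7): no conditioning environment matches → elsewhere allophone [ɡ].
Occurrence 4 (position 8): no conditioning environment matches → elsewhere allophone [ɡ].
Occurrence 5 (position 13): no conditioning environment matches → elsewhere allophone [ɡ].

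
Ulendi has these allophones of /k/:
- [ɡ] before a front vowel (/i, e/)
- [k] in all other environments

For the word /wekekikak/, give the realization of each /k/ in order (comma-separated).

Occurrence 1 (position 3): before a front vowel (/i, e/) → [ɡ].
Occurrence 2 (position 5): before a front vowel (/i, e/) → [ɡ].
Occurrence 3 (position 7): no conditioning environment matches → elsewhere allophone [k].
Occurrence 4 (position 9): no conditioning environment matches → elsewhere allophone [k].

[ɡ], [ɡ], [k], [k]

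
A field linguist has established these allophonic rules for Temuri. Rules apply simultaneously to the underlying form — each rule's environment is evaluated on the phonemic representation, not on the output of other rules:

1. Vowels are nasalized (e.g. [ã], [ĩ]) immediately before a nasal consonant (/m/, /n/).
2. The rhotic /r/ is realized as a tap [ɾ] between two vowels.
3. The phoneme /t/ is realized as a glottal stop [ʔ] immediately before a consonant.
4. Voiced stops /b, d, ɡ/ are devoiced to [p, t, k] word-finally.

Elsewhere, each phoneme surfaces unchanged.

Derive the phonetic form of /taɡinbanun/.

/t/ (word-initial) is in the target of rule 3 but the environment (immediately before a consonant) is not met → [t].
/a/ (between /t/ and /ɡ/) is in the target of rule 1 but the environment (before a nasal consonant) is not met → [a].
/ɡ/ — between /a/ and /i/; rule 4 does not apply here → [ɡ].
/i/ (between /ɡ/ and /n/): before a nasal consonant, so rule 1 applies → [ĩ].
/n/ (between /i/ and /b/) is unaffected → [n].
/b/ (between /n/ and /a/) is in the target of rule 4 but the environment (word-finally) is not met → [b].
/a/ meets the environment for rule 1 (before a nasal consonant) → [ã].
/n/ — not in any rule's target class → [n].
/u/ (between /n/ and /n/) occurs before a nasal consonant → [ũ] by rule 1.
/n/ (word-final): no rule targets it → [n].

[taɡĩnbãnũn]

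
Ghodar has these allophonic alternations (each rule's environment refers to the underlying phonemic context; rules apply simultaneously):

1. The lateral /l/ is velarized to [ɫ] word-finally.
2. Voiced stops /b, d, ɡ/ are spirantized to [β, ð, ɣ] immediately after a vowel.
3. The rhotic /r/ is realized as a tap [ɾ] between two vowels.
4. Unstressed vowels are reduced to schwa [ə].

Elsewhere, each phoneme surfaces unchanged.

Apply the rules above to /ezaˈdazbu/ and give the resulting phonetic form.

/e/ — word-initial, in an unstressed syllable — surfaces as [ə] (rule 4).
/a/ meets the environment for rule 4 (in an unstressed syllable) → [ə].
Rule 2 applies to /d/ (between /a/ and /a/: immediately after a vowel) → [ð].
/a/ (between /d/ and /z/) is in the target of rule 4 but the environment (in an unstressed syllable) is not met → [a].
/b/ (between /z/ and /u/) is in the target of rule 2 but the environment (immediately after a vowel) is not met → [b].
Rule 4 applies to /u/ (word-final: in an unstressed syllable) → [ə].

[əzəˈðazbə]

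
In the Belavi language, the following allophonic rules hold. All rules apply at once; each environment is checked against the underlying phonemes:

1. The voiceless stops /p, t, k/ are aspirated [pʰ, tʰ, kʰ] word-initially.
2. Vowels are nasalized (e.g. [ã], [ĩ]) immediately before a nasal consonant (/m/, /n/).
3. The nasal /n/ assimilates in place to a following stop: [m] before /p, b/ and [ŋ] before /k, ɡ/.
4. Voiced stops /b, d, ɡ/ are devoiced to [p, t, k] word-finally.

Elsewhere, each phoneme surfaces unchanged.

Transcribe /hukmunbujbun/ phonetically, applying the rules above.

/h/ (word-initial) is unaffected → [h].
/u/ (between /h/ and /k/): rule 2 targets it, but not before a nasal consonant → unchanged [u].
/k/ (between /u/ and /m/) fails the environment for rule 1, so it stays [k].
/m/ — not in any rule's target class → [m].
/u/ (between /m/ and /n/) occurs before a nasal consonant → [ũ] by rule 2.
/n/ (between /u/ and /b/) occurs before a labial or velar stop → [m] by rule 3.
/b/ (between /n/ and /u/): rule 4 targets it, but not word-finally → unchanged [b].
/u/ (between /b/ and /j/) fails the environment for rule 2, so it stays [u].
/j/ (between /u/ and /b/): no rule targets it → [j].
/b/ (between /j/ and /u/) fails the environment for rule 4, so it stays [b].
Rule 2 applies to /u/ (between /b/ and /n/: before a nasal consonant) → [ũ].
/n/ (word-final) fails the environment for rule 3, so it stays [n].

[hukmũmbujbũn]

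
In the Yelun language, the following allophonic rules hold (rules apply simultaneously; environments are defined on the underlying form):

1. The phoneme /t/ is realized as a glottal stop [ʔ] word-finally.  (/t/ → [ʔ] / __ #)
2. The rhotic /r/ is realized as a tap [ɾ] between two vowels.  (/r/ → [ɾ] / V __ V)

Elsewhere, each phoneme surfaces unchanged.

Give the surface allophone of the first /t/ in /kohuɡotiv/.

[t]

/t/ (between /o/ and /i/): rule 1 targets it, but not word-finally → unchanged [t].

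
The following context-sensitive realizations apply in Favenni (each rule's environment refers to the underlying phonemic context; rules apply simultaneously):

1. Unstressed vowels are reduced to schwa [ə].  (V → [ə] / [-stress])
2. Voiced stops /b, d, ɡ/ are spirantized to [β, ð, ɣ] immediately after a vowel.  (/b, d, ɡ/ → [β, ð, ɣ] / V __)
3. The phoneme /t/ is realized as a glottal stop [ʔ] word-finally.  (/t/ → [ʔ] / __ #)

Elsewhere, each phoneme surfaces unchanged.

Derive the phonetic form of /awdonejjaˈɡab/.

[əwdənəjjəˈɣaβ]

/a/ (word-initial) occurs in an unstressed syllable → [ə] by rule 1.
/w/ (between /a/ and /d/): no rule targets it → [w].
/d/ — between /w/ and /o/; rule 2 does not apply here → [d].
/o/ (between /d/ and /n/) occurs in an unstressed syllable → [ə] by rule 1.
/n/ stays [n].
/e/ (between /n/ and /j/): in an unstressed syllable, so rule 1 applies → [ə].
/j/ (between /e/ and /j/) is unaffected → [j].
/j/ stays [j].
/a/ meets the environment for rule 1 (in an unstressed syllable) → [ə].
/ɡ/ (between /a/ and /a/): immediately after a vowel, so rule 2 applies → [ɣ].
/a/ (between /ɡ/ and /b/): rule 1 targets it, but not in an unstressed syllable → unchanged [a].
/b/ (word-final): immediately after a vowel, so rule 2 applies → [β].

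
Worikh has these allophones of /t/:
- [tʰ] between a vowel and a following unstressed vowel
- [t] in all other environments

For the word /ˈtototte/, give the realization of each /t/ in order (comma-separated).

Occurrence 1 (position 1): no conditioning environment matches → elsewhere allophone [t].
Occurrence 2 (position 3): between a vowel and a following unstressed vowel → [tʰ].
Occurrence 3 (position 5): no conditioning environment matches → elsewhere allophone [t].
Occurrence 4 (position 6): no conditioning environment matches → elsewhere allophone [t].

[t], [tʰ], [t], [t]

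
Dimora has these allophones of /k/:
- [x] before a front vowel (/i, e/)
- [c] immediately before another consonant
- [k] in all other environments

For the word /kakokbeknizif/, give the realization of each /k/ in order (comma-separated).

Occurrence 1 (position 1): no conditioning environment matches → elsewhere allophone [k].
Occurrence 2 (position 3): no conditioning environment matches → elsewhere allophone [k].
Occurrence 3 (position 5): immediately before another consonant → [c].
Occurrence 4 (position 8): immediately before another consonant → [c].

[k], [k], [c], [c]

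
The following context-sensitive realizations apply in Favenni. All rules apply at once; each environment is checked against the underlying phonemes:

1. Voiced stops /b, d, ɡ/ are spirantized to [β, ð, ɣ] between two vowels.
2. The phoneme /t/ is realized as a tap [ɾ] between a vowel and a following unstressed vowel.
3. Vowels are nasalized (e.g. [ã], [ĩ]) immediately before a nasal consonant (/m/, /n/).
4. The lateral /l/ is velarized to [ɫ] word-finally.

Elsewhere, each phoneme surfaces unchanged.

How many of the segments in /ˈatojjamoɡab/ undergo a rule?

Segments that undergo a rule: /t/ → [ɾ] (rule 2); /a/ → [ã] (rule 3); /ɡ/ → [ɣ] (rule 1).
All other segments surface unchanged.

3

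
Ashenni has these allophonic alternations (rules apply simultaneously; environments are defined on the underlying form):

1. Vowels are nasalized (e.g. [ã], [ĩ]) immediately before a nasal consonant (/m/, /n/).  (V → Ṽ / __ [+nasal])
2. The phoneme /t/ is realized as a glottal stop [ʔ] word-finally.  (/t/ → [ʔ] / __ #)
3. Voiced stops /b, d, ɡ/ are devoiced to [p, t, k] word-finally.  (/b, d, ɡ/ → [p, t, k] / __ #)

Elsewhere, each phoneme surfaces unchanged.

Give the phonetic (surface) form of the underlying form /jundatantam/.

/j/ (word-initial) is unaffected → [j].
/u/ meets the environment for rule 1 (before a nasal consonant) → [ũ].
/n/ stays [n].
/d/ (between /n/ and /a/): rule 3 targets it, but not word-finally → unchanged [d].
/a/ (between /d/ and /t/) is in the target of rule 1 but the environment (before a nasal consonant) is not met → [a].
/t/ (between /a/ and /a/) fails the environment for rule 2, so it stays [t].
Rule 1 applies to /a/ (between /t/ and /n/: before a nasal consonant) → [ã].
/n/ (between /a/ and /t/) is unaffected → [n].
/t/ (between /n/ and /a/) fails the environment for rule 2, so it stays [t].
/a/ — between /t/ and /m/, before a nasal consonant — surfaces as [ã] (rule 1).
/m/ (word-final) is unaffected → [m].

[jũndatãntãm]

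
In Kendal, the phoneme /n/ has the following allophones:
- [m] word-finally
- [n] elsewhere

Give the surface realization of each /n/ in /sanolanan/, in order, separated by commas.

Occurrence 1 (position 3): no conditioning environment matches → elsewhere allophone [n].
Occurrence 2 (position 7): no conditioning environment matches → elsewhere allophone [n].
Occurrence 3 (position 9): word-finally → [m].

[n], [n], [m]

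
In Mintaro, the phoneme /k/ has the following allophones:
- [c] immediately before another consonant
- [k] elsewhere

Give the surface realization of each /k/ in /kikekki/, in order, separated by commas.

Occurrence 1 (position 1): no conditioning environment matches → elsewhere allophone [k].
Occurrence 2 (position 3): no conditioning environment matches → elsewhere allophone [k].
Occurrence 3 (position 5): immediately before another consonant → [c].
Occurrence 4 (position 6): no conditioning environment matches → elsewhere allophone [k].

[k], [k], [c], [k]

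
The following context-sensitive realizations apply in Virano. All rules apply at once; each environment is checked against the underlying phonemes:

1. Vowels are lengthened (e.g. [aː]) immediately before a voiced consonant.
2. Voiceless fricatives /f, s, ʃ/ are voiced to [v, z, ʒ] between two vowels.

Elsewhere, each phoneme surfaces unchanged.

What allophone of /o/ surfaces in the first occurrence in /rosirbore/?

[o]

/o/ (between /r/ and /s/) is in the target of rule 1 but the environment (before a voiced consonant) is not met → [o].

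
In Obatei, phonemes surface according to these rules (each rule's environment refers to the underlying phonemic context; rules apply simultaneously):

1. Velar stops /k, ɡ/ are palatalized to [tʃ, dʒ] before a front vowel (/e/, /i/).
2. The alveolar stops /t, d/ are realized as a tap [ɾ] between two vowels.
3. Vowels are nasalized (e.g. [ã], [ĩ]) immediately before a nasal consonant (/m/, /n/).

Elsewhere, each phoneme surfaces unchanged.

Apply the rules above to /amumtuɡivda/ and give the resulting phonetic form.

[ãmũmtudʒivda]

/a/ meets the environment for rule 3 (before a nasal consonant) → [ã].
/u/ (between /m/ and /m/) occurs before a nasal consonant → [ũ] by rule 3.
/t/ (between /m/ and /u/): rule 2 targets it, but not between two vowels → unchanged [t].
/u/ (between /t/ and /ɡ/) fails the environment for rule 3, so it stays [u].
/ɡ/ (between /u/ and /i/) occurs before a front vowel → [dʒ] by rule 1.
/i/ (between /ɡ/ and /v/) fails the environment for rule 3, so it stays [i].
/d/ — between /v/ and /a/; rule 2 does not apply here → [d].
/a/ (word-final) fails the environment for rule 3, so it stays [a].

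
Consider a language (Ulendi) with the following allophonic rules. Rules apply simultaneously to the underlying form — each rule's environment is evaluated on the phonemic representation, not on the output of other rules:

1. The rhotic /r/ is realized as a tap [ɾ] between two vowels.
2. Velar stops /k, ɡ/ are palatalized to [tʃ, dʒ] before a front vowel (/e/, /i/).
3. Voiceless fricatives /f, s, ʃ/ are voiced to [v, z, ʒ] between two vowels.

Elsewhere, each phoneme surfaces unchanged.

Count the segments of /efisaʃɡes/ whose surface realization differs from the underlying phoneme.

Segments that undergo a rule: /f/ → [v] (rule 3); /s/ → [z] (rule 3); /ɡ/ → [dʒ] (rule 2).
All other segments surface unchanged.

3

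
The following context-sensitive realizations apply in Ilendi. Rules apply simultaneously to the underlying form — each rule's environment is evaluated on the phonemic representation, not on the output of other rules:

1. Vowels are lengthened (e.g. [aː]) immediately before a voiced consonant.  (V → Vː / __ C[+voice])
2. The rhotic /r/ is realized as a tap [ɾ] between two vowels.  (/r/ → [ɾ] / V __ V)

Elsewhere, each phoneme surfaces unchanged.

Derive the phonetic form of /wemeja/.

[weːmeːja]

/w/ stays [w].
/e/ — between /w/ and /m/, before a voiced consonant — surfaces as [eː] (rule 1).
/m/ (between /e/ and /e/): no rule targets it → [m].
/e/ (between /m/ and /j/) occurs before a voiced consonant → [eː] by rule 1.
/j/ (between /e/ and /a/): no rule targets it → [j].
/a/ (word-final): rule 1 targets it, but not before a voiced consonant → unchanged [a].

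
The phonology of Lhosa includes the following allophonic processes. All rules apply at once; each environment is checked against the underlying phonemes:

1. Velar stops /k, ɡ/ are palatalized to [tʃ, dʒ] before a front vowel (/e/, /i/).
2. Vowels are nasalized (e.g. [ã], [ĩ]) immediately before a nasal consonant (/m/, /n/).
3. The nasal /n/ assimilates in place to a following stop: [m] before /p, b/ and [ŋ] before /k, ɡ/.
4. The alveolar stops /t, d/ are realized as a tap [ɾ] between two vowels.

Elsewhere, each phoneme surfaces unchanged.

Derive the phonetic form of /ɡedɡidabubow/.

[dʒeddʒiɾabubow]

/ɡ/ (word-initial) occurs before a front vowel → [dʒ] by rule 1.
/e/ (between /ɡ/ and /d/) fails the environment for rule 2, so it stays [e].
/d/ (between /e/ and /ɡ/) is in the target of rule 4 but the environment (between two vowels) is not met → [d].
/ɡ/ (between /d/ and /i/) occurs before a front vowel → [dʒ] by rule 1.
/i/ — between /ɡ/ and /d/; rule 2 does not apply here → [i].
Rule 4 applies to /d/ (between /i/ and /a/: between two vowels) → [ɾ].
/a/ (between /d/ and /b/) is in the target of rule 2 but the environment (before a nasal consonant) is not met → [a].
/b/ — not in any rule's target class → [b].
/u/ (between /b/ and /b/): rule 2 targets it, but not before a nasal consonant → unchanged [u].
/b/ (between /u/ and /o/): no rule targets it → [b].
/o/ (between /b/ and /w/) is in the target of rule 2 but the environment (before a nasal consonant) is not met → [o].
/w/ stays [w].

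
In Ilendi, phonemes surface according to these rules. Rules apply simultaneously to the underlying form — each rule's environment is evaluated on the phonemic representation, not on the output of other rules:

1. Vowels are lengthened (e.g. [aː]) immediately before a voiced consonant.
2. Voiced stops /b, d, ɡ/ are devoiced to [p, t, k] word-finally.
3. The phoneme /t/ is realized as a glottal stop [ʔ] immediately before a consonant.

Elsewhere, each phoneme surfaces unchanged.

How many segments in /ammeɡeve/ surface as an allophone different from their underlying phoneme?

3

Segments that undergo a rule: /a/ → [aː] (rule 1); /e/ → [eː] (rule 1); /e/ → [eː] (rule 1).
All other segments surface unchanged.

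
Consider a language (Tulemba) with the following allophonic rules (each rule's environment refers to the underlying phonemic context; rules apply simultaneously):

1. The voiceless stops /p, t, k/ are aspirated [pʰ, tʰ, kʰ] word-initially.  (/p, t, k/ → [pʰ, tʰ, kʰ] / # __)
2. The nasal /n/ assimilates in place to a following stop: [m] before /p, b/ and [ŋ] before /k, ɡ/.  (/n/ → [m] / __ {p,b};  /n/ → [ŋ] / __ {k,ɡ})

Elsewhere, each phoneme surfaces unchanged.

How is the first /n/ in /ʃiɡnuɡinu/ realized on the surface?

/n/ (between /ɡ/ and /u/): rule 2 targets it, but not before a labial or velar stop → unchanged [n].

[n]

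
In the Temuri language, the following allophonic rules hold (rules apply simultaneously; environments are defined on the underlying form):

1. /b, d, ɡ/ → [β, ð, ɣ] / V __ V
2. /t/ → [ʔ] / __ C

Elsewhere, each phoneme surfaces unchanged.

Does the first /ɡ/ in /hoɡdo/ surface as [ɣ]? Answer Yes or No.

No

/ɡ/ — between /o/ and /d/; rule 1 does not apply here → [ɡ].
The actual realization is [ɡ], not [ɣ].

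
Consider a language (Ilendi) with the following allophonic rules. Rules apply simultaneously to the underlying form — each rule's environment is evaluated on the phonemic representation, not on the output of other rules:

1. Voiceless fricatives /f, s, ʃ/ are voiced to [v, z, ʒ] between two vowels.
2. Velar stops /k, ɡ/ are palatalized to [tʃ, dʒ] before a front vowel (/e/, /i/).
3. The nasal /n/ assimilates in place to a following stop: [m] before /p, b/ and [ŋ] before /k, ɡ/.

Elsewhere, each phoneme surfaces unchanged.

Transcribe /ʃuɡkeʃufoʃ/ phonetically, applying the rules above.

[ʃuɡtʃeʒuvoʃ]

/ʃ/ — word-initial; rule 1 does not apply here → [ʃ].
/u/ (between /ʃ/ and /ɡ/): no rule targets it → [u].
/ɡ/ (between /u/ and /k/) is in the target of rule 2 but the environment (before a front vowel) is not met → [ɡ].
/k/ (between /ɡ/ and /e/): before a front vowel, so rule 2 applies → [tʃ].
/e/ stays [e].
/ʃ/ meets the environment for rule 1 (between two vowels) → [ʒ].
/u/ (between /ʃ/ and /f/) is unaffected → [u].
/f/ (between /u/ and /o/): between two vowels, so rule 1 applies → [v].
/o/ (between /f/ and /ʃ/) is unaffected → [o].
/ʃ/ — word-final; rule 1 does not apply here → [ʃ].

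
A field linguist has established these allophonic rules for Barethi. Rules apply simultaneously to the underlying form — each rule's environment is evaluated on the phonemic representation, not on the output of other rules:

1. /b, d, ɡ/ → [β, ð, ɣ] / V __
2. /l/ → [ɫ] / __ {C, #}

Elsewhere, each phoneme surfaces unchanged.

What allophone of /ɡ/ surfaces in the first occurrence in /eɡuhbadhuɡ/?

[ɣ]

Rule 1 applies to /ɡ/ (between /e/ and /u/: immediately after a vowel) → [ɣ].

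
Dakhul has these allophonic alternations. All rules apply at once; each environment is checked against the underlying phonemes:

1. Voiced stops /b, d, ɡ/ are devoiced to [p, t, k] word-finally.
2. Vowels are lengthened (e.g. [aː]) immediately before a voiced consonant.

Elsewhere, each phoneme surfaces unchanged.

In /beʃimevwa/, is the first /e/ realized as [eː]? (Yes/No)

No

/e/ (between /b/ and /ʃ/): rule 2 targets it, but not before a voiced consonant → unchanged [e].
The actual realization is [e], not [eː].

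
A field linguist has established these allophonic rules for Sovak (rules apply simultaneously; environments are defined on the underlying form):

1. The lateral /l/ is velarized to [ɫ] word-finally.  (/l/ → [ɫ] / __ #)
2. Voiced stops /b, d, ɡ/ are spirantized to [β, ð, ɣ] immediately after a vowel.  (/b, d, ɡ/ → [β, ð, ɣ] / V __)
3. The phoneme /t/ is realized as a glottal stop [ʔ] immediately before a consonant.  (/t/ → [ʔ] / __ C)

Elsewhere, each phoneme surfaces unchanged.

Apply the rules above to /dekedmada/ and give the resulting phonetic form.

/d/ (word-initial): rule 2 targets it, but not immediately after a vowel → unchanged [d].
/e/ (between /d/ and /k/) is unaffected → [e].
/k/ (between /e/ and /e/) is unaffected → [k].
/e/ (between /k/ and /d/): no rule targets it → [e].
/d/ (between /e/ and /m/) occurs immediately after a vowel → [ð] by rule 2.
/m/ — not in any rule's target class → [m].
/a/ (between /m/ and /d/) is unaffected → [a].
Rule 2 applies to /d/ (between /a/ and /a/: immediately after a vowel) → [ð].
/a/ (word-final) is unaffected → [a].

[dekeðmaða]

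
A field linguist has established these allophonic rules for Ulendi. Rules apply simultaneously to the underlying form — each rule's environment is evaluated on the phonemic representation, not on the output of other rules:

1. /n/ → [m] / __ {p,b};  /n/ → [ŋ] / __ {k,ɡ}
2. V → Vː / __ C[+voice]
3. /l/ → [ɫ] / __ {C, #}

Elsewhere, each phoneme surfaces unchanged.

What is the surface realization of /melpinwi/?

[meːɫpiːnwi]

/m/ (word-initial) is unaffected → [m].
/e/ (between /m/ and /l/): before a voiced consonant, so rule 2 applies → [eː].
Rule 3 applies to /l/ (between /e/ and /p/: word-finally or immediately before a consonant) → [ɫ].
/p/ — not in any rule's target class → [p].
/i/ (between /p/ and /n/): before a voiced consonant, so rule 2 applies → [iː].
/n/ (between /i/ and /w/) fails the environment for rule 1, so it stays [n].
/w/ — not in any rule's target class → [w].
/i/ — word-final; rule 2 does not apply here → [i].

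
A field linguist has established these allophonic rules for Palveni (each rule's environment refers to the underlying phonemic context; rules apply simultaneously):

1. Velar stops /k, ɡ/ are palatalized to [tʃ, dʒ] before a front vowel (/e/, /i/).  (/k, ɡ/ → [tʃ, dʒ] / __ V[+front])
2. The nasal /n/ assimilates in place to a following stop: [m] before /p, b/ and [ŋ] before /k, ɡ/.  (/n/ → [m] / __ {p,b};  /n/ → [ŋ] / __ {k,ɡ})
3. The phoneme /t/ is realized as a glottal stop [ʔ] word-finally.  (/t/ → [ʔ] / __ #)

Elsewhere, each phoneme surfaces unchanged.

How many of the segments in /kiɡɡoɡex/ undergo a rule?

2

Segments that undergo a rule: /k/ → [tʃ] (rule 1); /ɡ/ → [dʒ] (rule 1).
All other segments surface unchanged.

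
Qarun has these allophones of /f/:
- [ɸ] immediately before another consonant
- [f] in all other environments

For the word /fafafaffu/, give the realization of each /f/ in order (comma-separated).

Occurrence 1 (position 1): no conditioning environment matches → elsewhere allophone [f].
Occurrence 2 (position 3): no conditioning environment matches → elsewhere allophone [f].
Occurrence 3 (position 5): no conditioning environment matches → elsewhere allophone [f].
Occurrence 4 (position 7): immediately before another consonant → [ɸ].
Occurrence 5 (position 8): no conditioning environment matches → elsewhere allophone [f].

[f], [f], [f], [ɸ], [f]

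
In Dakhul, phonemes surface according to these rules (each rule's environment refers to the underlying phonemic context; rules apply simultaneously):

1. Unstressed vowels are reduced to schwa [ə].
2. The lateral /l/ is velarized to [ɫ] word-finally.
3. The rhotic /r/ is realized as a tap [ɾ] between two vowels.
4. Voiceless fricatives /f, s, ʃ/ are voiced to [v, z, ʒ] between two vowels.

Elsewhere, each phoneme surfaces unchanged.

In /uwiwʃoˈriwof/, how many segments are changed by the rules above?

Segments that undergo a rule: /u/ → [ə] (rule 1); /i/ → [ə] (rule 1); /o/ → [ə] (rule 1); /r/ → [ɾ] (rule 3); /o/ → [ə] (rule 1).
All other segments surface unchanged.

5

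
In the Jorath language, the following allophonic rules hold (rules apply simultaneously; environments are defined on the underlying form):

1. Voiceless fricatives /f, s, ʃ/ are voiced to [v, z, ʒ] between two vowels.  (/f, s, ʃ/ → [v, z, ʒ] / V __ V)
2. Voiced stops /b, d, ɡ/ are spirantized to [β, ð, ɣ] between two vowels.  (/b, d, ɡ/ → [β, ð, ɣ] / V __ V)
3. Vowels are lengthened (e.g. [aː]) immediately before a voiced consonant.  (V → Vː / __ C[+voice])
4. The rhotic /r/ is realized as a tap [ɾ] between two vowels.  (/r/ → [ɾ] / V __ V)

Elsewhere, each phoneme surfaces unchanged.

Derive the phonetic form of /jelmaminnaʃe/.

/e/ (between /j/ and /l/): before a voiced consonant, so rule 3 applies → [eː].
/a/ — between /m/ and /m/, before a voiced consonant — surfaces as [aː] (rule 3).
/i/ (between /m/ and /n/) occurs before a voiced consonant → [iː] by rule 3.
/a/ — between /n/ and /ʃ/; rule 3 does not apply here → [a].
Rule 1 applies to /ʃ/ (between /a/ and /e/: between two vowels) → [ʒ].
/e/ (word-final) fails the environment for rule 3, so it stays [e].

[jeːlmaːmiːnnaʒe]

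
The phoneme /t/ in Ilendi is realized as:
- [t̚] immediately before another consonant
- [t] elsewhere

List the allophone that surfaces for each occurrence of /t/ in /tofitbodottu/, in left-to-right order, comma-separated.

Occurrence 1 (position 1): no conditioning environment matches → elsewhere allophone [t].
Occurrence 2 (position 5): immediately before another consonant → [t̚].
Occurrence 3 (position 10): immediately before another consonant → [t̚].
Occurrence 4 (position 11): no conditioning environment matches → elsewhere allophone [t].

[t], [t̚], [t̚], [t]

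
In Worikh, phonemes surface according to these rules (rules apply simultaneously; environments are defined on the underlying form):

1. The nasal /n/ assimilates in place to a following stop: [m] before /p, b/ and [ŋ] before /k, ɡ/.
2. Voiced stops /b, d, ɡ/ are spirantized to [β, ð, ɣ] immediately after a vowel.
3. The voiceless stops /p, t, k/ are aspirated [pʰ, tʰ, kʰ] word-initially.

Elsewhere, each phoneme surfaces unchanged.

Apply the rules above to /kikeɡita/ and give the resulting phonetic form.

Rule 3 applies to /k/ (word-initial: word-initially) → [kʰ].
/i/ — not in any rule's target class → [i].
/k/ — between /i/ and /e/; rule 3 does not apply here → [k].
/e/ stays [e].
/ɡ/ — between /e/ and /i/, immediately after a vowel — surfaces as [ɣ] (rule 2).
/i/ (between /ɡ/ and /t/) is unaffected → [i].
/t/ (between /i/ and /a/) fails the environment for rule 3, so it stays [t].
/a/ (word-final) is unaffected → [a].

[kʰikeɣita]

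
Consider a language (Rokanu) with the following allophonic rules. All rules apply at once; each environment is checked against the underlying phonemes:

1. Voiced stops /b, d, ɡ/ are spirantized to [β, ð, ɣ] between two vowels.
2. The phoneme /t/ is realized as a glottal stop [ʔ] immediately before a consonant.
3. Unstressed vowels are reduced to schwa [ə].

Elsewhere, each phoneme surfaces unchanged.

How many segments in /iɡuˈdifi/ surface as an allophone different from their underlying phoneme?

Segments that undergo a rule: /i/ → [ə] (rule 3); /ɡ/ → [ɣ] (rule 1); /u/ → [ə] (rule 3); /d/ → [ð] (rule 1); /i/ → [ə] (rule 3).
All other segments surface unchanged.

5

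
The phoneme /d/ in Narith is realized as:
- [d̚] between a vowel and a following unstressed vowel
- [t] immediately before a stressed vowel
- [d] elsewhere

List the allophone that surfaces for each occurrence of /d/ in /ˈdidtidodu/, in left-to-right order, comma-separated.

[t], [d], [d̚], [d̚]

Occurrence 1 (position 1): immediately before a stressed vowel → [t].
Occurrence 2 (position 3): no conditioning environment matches → elsewhere allophone [d].
Occurrence 3 (position 6): between a vowel and a following unstressed vowel → [d̚].
Occurrence 4 (position 8): between a vowel and a following unstressed vowel → [d̚].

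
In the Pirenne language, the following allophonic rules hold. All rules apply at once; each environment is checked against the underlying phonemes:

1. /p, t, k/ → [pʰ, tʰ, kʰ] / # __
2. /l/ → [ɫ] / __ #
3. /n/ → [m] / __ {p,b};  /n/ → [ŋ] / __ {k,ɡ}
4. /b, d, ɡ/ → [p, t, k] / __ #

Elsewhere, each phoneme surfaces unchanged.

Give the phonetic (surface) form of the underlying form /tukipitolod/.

/t/ — word-initial, word-initially — surfaces as [tʰ] (rule 1).
/u/ — not in any rule's target class → [u].
/k/ (between /u/ and /i/): rule 1 targets it, but not word-initially → unchanged [k].
/i/ (between /k/ and /p/) is unaffected → [i].
/p/ (between /i/ and /i/) is in the target of rule 1 but the environment (word-initially) is not met → [p].
/i/ — not in any rule's target class → [i].
/t/ (between /i/ and /o/): rule 1 targets it, but not word-initially → unchanged [t].
/o/ — not in any rule's target class → [o].
/l/ — between /o/ and /o/; rule 2 does not apply here → [l].
/o/ (between /l/ and /d/) is unaffected → [o].
/d/ — word-final, word-finally — surfaces as [t] (rule 4).

[tʰukipitolot]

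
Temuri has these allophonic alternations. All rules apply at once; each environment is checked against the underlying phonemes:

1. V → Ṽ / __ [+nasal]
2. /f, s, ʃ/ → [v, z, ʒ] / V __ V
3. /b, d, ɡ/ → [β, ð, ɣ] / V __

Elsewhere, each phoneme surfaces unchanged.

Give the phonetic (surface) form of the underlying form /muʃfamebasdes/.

[muʃfãmeβasdes]

/u/ (between /m/ and /ʃ/) is in the target of rule 1 but the environment (before a nasal consonant) is not met → [u].
/ʃ/ — between /u/ and /f/; rule 2 does not apply here → [ʃ].
/f/ — between /ʃ/ and /a/; rule 2 does not apply here → [f].
Rule 1 applies to /a/ (between /f/ and /m/: before a nasal consonant) → [ã].
/e/ (between /m/ and /b/) fails the environment for rule 1, so it stays [e].
/b/ (between /e/ and /a/) occurs immediately after a vowel → [β] by rule 3.
/a/ (between /b/ and /s/) is in the target of rule 1 but the environment (before a nasal consonant) is not met → [a].
/s/ (between /a/ and /d/) fails the environment for rule 2, so it stays [s].
/d/ (between /s/ and /e/) fails the environment for rule 3, so it stays [d].
/e/ (between /d/ and /s/) is in the target of rule 1 but the environment (before a nasal consonant) is not met → [e].
/s/ (word-final): rule 2 targets it, but not between two vowels → unchanged [s].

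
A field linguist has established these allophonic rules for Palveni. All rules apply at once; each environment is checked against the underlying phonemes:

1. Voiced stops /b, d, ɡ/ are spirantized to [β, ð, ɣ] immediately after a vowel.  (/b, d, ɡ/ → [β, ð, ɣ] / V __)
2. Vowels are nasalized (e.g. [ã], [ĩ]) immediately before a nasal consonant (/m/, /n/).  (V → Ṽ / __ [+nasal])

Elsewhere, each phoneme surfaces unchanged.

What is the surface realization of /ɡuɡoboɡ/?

/ɡ/ (word-initial): rule 1 targets it, but not immediately after a vowel → unchanged [ɡ].
/u/ (between /ɡ/ and /ɡ/): rule 2 targets it, but not before a nasal consonant → unchanged [u].
/ɡ/ — between /u/ and /o/, immediately after a vowel — surfaces as [ɣ] (rule 1).
/o/ (between /ɡ/ and /b/) is in the target of rule 2 but the environment (before a nasal consonant) is not met → [o].
/b/ (between /o/ and /o/): immediately after a vowel, so rule 1 applies → [β].
/o/ (between /b/ and /ɡ/): rule 2 targets it, but not before a nasal consonant → unchanged [o].
/ɡ/ (word-final): immediately after a vowel, so rule 1 applies → [ɣ].

[ɡuɣoβoɣ]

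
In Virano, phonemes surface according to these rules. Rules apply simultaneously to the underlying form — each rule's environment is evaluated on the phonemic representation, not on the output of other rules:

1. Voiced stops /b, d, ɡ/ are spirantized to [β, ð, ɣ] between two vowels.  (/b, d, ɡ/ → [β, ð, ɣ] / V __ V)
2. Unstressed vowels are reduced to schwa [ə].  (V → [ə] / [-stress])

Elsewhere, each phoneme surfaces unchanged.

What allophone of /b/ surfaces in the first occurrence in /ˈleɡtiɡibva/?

[b]

/b/ (between /i/ and /v/) fails the environment for rule 1, so it stays [b].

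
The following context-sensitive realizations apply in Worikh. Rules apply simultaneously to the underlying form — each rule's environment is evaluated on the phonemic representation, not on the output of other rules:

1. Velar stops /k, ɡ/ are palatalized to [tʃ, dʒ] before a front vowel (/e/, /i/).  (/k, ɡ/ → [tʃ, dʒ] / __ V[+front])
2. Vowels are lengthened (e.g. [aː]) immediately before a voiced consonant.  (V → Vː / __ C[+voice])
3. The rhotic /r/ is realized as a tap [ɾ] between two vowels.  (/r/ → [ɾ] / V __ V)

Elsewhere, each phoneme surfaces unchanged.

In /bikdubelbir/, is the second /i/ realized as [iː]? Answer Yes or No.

Yes

/i/ (between /b/ and /r/): before a voiced consonant, so rule 2 applies → [iː].
The actual realization is [iː], which matches [iː].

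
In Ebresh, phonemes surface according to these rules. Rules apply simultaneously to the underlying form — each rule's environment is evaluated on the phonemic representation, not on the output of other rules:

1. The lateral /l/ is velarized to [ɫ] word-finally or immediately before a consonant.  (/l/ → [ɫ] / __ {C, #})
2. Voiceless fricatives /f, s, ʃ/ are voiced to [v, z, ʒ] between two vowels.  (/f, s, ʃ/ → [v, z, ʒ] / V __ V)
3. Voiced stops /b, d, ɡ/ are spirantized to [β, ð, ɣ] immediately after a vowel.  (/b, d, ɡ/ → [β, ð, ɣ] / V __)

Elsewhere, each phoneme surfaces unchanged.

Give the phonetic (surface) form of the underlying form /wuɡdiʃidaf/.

/w/ — not in any rule's target class → [w].
/u/ (between /w/ and /ɡ/) is unaffected → [u].
/ɡ/ (between /u/ and /d/) occurs immediately after a vowel → [ɣ] by rule 3.
/d/ (between /ɡ/ and /i/): rule 3 targets it, but not immediately after a vowel → unchanged [d].
/i/ stays [i].
/ʃ/ (between /i/ and /i/) occurs between two vowels → [ʒ] by rule 2.
/i/ stays [i].
/d/ (between /i/ and /a/) occurs immediately after a vowel → [ð] by rule 3.
/a/ — not in any rule's target class → [a].
/f/ (word-final) is in the target of rule 2 but the environment (between two vowels) is not met → [f].

[wuɣdiʒiðaf]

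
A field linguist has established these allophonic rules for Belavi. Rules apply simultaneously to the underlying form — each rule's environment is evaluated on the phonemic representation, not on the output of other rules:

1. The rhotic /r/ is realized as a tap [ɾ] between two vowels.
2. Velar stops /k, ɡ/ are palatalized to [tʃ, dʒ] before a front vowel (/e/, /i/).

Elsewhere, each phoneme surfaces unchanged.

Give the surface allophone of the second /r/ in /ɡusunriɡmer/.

[r]

/r/ (word-final) is in the target of rule 1 but the environment (between two vowels) is not met → [r].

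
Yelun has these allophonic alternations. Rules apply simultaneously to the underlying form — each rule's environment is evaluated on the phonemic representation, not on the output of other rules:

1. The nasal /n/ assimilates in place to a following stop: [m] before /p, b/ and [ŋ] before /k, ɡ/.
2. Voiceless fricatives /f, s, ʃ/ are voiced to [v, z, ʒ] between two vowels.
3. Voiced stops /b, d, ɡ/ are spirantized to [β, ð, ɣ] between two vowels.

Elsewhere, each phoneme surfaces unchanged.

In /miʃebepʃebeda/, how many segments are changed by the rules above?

4

Segments that undergo a rule: /ʃ/ → [ʒ] (rule 2); /b/ → [β] (rule 3); /b/ → [β] (rule 3); /d/ → [ð] (rule 3).
All other segments surface unchanged.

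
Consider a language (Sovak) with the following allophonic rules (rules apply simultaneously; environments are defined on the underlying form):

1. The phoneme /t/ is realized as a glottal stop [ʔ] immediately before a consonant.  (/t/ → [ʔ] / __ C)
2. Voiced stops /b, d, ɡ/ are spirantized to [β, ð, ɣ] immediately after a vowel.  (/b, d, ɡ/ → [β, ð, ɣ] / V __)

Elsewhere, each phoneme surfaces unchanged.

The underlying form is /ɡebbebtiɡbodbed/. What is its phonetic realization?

[ɡeβbeβtiɣboðbeð]

/ɡ/ (word-initial) fails the environment for rule 2, so it stays [ɡ].
/e/ (between /ɡ/ and /b/) is unaffected → [e].
/b/ (between /e/ and /b/): immediately after a vowel, so rule 2 applies → [β].
/b/ — between /b/ and /e/; rule 2 does not apply here → [b].
/e/ (between /b/ and /b/) is unaffected → [e].
Rule 2 applies to /b/ (between /e/ and /t/: immediately after a vowel) → [β].
/t/ (between /b/ and /i/) is in the target of rule 1 but the environment (immediately before a consonant) is not met → [t].
/i/ stays [i].
/ɡ/ — between /i/ and /b/, immediately after a vowel — surfaces as [ɣ] (rule 2).
/b/ (between /ɡ/ and /o/) fails the environment for rule 2, so it stays [b].
/o/ (between /b/ and /d/) is unaffected → [o].
/d/ (between /o/ and /b/) occurs immediately after a vowel → [ð] by rule 2.
/b/ (between /d/ and /e/) fails the environment for rule 2, so it stays [b].
/e/ stays [e].
/d/ meets the environment for rule 2 (immediately after a vowel) → [ð].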